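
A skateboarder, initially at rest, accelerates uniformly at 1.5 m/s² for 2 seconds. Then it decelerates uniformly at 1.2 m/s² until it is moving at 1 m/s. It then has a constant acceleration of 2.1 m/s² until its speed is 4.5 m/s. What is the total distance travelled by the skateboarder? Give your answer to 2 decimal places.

Phase 1 (accelerating): v₀ = 0 m/s, a = 1.5 m/s².
v = v₀ + at = 0 + (1.5)(2) = 3.00 m/s
Δx = v₀t + ½at² = 0·2 + 0.5·1.5·2² = 3.00 m

Phase 2 (decelerating): v₀ = 3.00 m/s, a = -1.2 m/s².
v = v₀ + at → t = (1 − 3.00) / -1.2 = 1.67 s
v² = v₀² + 2aΔx → Δx = (1² − 3.00²)/(2·-1.2) = 3.33 m

Phase 3 (accelerating): v₀ = 1.00 m/s, a = 2.1 m/s².
v = v₀ + at → t = (4.5 − 1.00) / 2.1 = 1.67 s
v² = v₀² + 2aΔx → Δx = (4.5² − 1.00²)/(2·2.1) = 4.58 m
Total distance = 3.00 + 3.33 + 4.58 = 10.9 m

10.92 m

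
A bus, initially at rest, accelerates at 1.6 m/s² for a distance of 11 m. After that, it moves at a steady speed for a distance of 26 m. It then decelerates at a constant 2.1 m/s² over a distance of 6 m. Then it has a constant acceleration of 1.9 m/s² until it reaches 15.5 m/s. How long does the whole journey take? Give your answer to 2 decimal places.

15.90 s

Phase 1 (accelerating): v₀ = 0 m/s, a = 1.6 m/s².
v² = v₀² + 2aΔx = 0² + 2·1.6·11 = 35.2 → v = 5.93 m/s
t = (v − v₀)/a = (5.93 − 0)/1.6 = 3.71 s

Phase 2 (constant speed): v₀ = 5.93 m/s, a = 0 m/s².
Constant speed: t = d/v = 26/5.93 = 4.38 s

Phase 3 (decelerating): v₀ = 5.93 m/s, a = -2.1 m/s².
v² = v₀² + 2aΔx = 5.93² + 2·-2.1·6 = 10.0 → v = 3.16 m/s
t = (v − v₀)/a = (3.16 − 5.93)/-2.1 = 1.32 s

Phase 4 (accelerating): v₀ = 3.16 m/s, a = 1.9 m/s².
v = v₀ + at → t = (15.5 − 3.16) / 1.9 = 6.49 s
v² = v₀² + 2aΔx → Δx = (15.5² − 3.16²)/(2·1.9) = 60.6 m
Total time = 3.71 + 4.38 + 1.32 + 6.49 = 15.9 s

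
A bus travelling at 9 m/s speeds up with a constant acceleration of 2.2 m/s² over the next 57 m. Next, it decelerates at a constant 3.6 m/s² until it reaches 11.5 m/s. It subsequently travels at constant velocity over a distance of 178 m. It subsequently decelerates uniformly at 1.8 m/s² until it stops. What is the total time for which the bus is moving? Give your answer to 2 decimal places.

27.92 s

Phase 1 (accelerating): v₀ = 9.00 m/s, a = 2.2 m/s².
v² = v₀² + 2aΔx = 9.00² + 2·2.2·57 = 332 → v = 18.2 m/s
t = (v − v₀)/a = (18.2 − 9.00)/2.2 = 4.19 s

Phase 2 (decelerating): v₀ = 18.2 m/s, a = -3.6 m/s².
v = v₀ + at → t = (11.5 − 18.2) / -3.6 = 1.87 s
v² = v₀² + 2aΔx → Δx = (11.5² − 18.2²)/(2·-3.6) = 27.7 m

Phase 3 (constant speed): v₀ = 11.5 m/s, a = 0 m/s².
Constant speed: t = d/v = 178/11.5 = 15.5 s

Phase 4 (decelerating): v₀ = 11.5 m/s, a = -1.8 m/s².
v = v₀ + at → t = (0 − 11.5) / -1.8 = 6.39 s
v² = v₀² + 2aΔx → Δx = (0² − 11.5²)/(2·-1.8) = 36.7 m
Total time = 4.19 + 1.87 + 15.5 + 6.39 = 27.9 s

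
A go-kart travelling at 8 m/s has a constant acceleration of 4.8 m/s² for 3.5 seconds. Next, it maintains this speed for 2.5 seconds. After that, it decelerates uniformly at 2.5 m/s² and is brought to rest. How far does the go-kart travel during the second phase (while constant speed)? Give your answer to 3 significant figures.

Phase 1 (accelerating): v₀ = 8.00 m/s, a = 4.8 m/s².
v = v₀ + at = 8.00 + (4.8)(3.5) = 24.8 m/s
Δx = v₀t + ½at² = 8.00·3.5 + 0.5·4.8·3.5² = 57.4 m

Phase 2 (constant speed): v₀ = 24.8 m/s, a = 0 m/s².
v = v₀ + at = 24.8 + (0)(2.5) = 24.8 m/s
Δx = v₀t + ½at² = 24.8·2.5 + 0.5·0·2.5² = 62.0 m
Distance in phase 2 = 62.0 m

62.0 m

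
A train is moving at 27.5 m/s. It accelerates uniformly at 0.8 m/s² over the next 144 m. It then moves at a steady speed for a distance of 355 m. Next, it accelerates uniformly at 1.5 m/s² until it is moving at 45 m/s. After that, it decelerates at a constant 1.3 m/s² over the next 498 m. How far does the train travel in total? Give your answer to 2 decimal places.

Phase 1 (accelerating): v₀ = 27.5 m/s, a = 0.8 m/s².
v² = v₀² + 2aΔx = 27.5² + 2·0.8·144 = 987 → v = 31.4 m/s
t = (v − v₀)/a = (31.4 − 27.5)/0.8 = 4.89 s

Phase 2 (constant speed): v₀ = 31.4 m/s, a = 0 m/s².
Constant speed: t = d/v = 355/31.4 = 11.3 s

Phase 3 (accelerating): v₀ = 31.4 m/s, a = 1.5 m/s².
v = v₀ + at → t = (45 − 31.4) / 1.5 = 9.06 s
v² = v₀² + 2aΔx → Δx = (45² − 31.4²)/(2·1.5) = 346 m

Phase 4 (decelerating): v₀ = 45.0 m/s, a = -1.3 m/s².
v² = v₀² + 2aΔx = 45.0² + 2·-1.3·498 = 730 → v = 27.0 m/s
t = (v − v₀)/a = (27.0 − 45.0)/-1.3 = 13.8 s
Total distance = 144 + 355 + 346 + 498 = 1340 m

1343.12 m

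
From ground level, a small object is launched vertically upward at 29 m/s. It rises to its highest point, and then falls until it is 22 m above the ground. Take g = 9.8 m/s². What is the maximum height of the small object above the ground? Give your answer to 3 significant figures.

Phase 1 (rising): v₀ = 29.0 m/s, a = -9.8 m/s².
v = v₀ + at → t = (0 − 29.0) / -9.8 = 2.96 s
v² = v₀² + 2aΔx → Δx = (0² − 29.0²)/(2·-9.8) = 42.9 m
Maximum height = 42.9 m

42.9 m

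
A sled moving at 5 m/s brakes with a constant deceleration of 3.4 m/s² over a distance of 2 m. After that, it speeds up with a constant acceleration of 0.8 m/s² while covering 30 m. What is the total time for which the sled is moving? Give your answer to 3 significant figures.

Phase 1 (decelerating): v₀ = 5.00 m/s, a = -3.4 m/s².
v² = v₀² + 2aΔx = 5.00² + 2·-3.4·2 = 11.4 → v = 3.38 m/s
t = (v − v₀)/a = (3.38 − 5.00)/-3.4 = 0.478 s

Phase 2 (accelerating): v₀ = 3.38 m/s, a = 0.8 m/s².
v² = v₀² + 2aΔx = 3.38² + 2·0.8·30 = 59.4 → v = 7.71 m/s
t = (v − v₀)/a = (7.71 − 3.38)/0.8 = 5.41 s
Total time = 0.478 + 5.41 = 5.89 s

5.89 s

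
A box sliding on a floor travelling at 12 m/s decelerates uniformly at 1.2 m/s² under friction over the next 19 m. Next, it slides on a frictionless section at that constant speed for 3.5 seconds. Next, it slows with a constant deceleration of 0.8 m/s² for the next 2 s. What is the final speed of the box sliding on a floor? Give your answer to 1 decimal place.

8.3 m/s

Phase 1 (decelerating): v₀ = 12.0 m/s, a = -1.2 m/s².
v² = v₀² + 2aΔx = 12.0² + 2·-1.2·19 = 98.4 → v = 9.92 m/s
t = (v − v₀)/a = (9.92 − 12.0)/-1.2 = 1.73 s

Phase 2 (constant speed): v₀ = 9.92 m/s, a = 0 m/s².
v = v₀ + at = 9.92 + (0)(3.5) = 9.92 m/s
Δx = v₀t + ½at² = 9.92·3.5 + 0.5·0·3.5² = 34.7 m

Phase 3 (decelerating): v₀ = 9.92 m/s, a = -0.8 m/s².
v = v₀ + at = 9.92 + (-0.8)(2) = 8.32 m/s
Δx = v₀t + ½at² = 9.92·2 + 0.5·-0.8·2² = 18.2 m
Final speed = 8.32 m/s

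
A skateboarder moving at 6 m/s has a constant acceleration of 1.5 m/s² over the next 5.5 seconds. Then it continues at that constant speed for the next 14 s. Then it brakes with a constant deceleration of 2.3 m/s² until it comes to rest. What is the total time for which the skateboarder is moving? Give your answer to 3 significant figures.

25.7 s

Phase 1 (accelerating): v₀ = 6.00 m/s, a = 1.5 m/s².
v = v₀ + at = 6.00 + (1.5)(5.5) = 14.2 m/s
Δx = v₀t + ½at² = 6.00·5.5 + 0.5·1.5·5.5² = 55.7 m

Phase 2 (constant speed): v₀ = 14.2 m/s, a = 0 m/s².
v = v₀ + at = 14.2 + (0)(14) = 14.2 m/s
Δx = v₀t + ½at² = 14.2·14 + 0.5·0·14² = 200 m

Phase 3 (decelerating): v₀ = 14.2 m/s, a = -2.3 m/s².
v = v₀ + at → t = (0 − 14.2) / -2.3 = 6.20 s
v² = v₀² + 2aΔx → Δx = (0² − 14.2²)/(2·-2.3) = 44.1 m
Total time = 5.50 + 14.0 + 6.20 = 25.7 s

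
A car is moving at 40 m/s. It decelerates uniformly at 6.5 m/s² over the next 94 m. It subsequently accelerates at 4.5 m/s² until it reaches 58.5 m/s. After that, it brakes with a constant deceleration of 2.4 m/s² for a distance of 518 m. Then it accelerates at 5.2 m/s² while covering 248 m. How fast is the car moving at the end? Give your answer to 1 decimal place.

59.3 m/s

Phase 1 (decelerating): v₀ = 40.0 m/s, a = -6.5 m/s².
v² = v₀² + 2aΔx = 40.0² + 2·-6.5·94 = 378 → v = 19.4 m/s
t = (v − v₀)/a = (19.4 − 40.0)/-6.5 = 3.16 s

Phase 2 (accelerating): v₀ = 19.4 m/s, a = 4.5 m/s².
v = v₀ + at → t = (58.5 − 19.4) / 4.5 = 8.68 s
v² = v₀² + 2aΔx → Δx = (58.5² − 19.4²)/(2·4.5) = 338 m

Phase 3 (decelerating): v₀ = 58.5 m/s, a = -2.4 m/s².
v² = v₀² + 2aΔx = 58.5² + 2·-2.4·518 = 936 → v = 30.6 m/s
t = (v − v₀)/a = (30.6 − 58.5)/-2.4 = 11.6 s

Phase 4 (accelerating): v₀ = 30.6 m/s, a = 5.2 m/s².
v² = v₀² + 2aΔx = 30.6² + 2·5.2·248 = 3520 → v = 59.3 m/s
t = (v − v₀)/a = (59.3 − 30.6)/5.2 = 5.52 s
Final speed = 59.3 m/s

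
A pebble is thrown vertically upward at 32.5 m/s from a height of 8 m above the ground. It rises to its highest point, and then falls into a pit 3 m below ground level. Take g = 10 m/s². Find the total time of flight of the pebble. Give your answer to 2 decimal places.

6.82 s

Phase 1 (rising): v₀ = 32.5 m/s, a = -10 m/s².
v = v₀ + at → t = (0 − 32.5) / -10 = 3.25 s
v² = v₀² + 2aΔx → Δx = (0² − 32.5²)/(2·-10) = 52.8 m

Phase 2 (falling): v₀ = 0 m/s, a = -10 m/s².
Falls 63.8 m from rest: t = √(2·63.8/10) = 3.57 s; v = g·t = 35.7 m/s.
Total time = 3.25 + 3.57 = 6.82 s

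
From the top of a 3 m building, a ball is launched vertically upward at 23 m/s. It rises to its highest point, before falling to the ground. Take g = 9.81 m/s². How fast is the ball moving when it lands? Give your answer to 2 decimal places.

Phase 1 (rising): v₀ = 23.0 m/s, a = -9.81 m/s².
v = v₀ + at → t = (0 − 23.0) / -9.81 = 2.34 s
v² = v₀² + 2aΔx → Δx = (0² − 23.0²)/(2·-9.81) = 27.0 m

Phase 2 (falling): v₀ = 0 m/s, a = -9.81 m/s².
Falls 30.0 m from rest: t = √(2·30.0/9.81) = 2.47 s; v = g·t = 24.2 m/s.
Final speed = 24.2 m/s

24.25 m/s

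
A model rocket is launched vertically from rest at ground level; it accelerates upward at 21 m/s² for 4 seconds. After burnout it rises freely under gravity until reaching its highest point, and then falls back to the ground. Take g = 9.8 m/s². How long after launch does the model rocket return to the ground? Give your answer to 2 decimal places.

Phase 1 (powered ascent): v₀ = 0 m/s, a = 21 m/s².
v = v₀ + at = 0 + (21)(4) = 84.0 m/s
Δx = v₀t + ½at² = 0·4 + 0.5·21·4² = 168 m

Phase 2 (coasting upward): v₀ = 84.0 m/s, a = -9.8 m/s².
v = v₀ + at → t = (0 − 84.0) / -9.8 = 8.57 s
v² = v₀² + 2aΔx → Δx = (0² − 84.0²)/(2·-9.8) = 360 m

Phase 3 (free fall): v₀ = 0 m/s, a = -9.8 m/s².
Falls 528 m from rest: t = √(2·528/9.8) = 10.4 s; v = g·t = 102 m/s.
Total time = 4.00 + 8.57 + 10.4 = 23.0 s

22.95 s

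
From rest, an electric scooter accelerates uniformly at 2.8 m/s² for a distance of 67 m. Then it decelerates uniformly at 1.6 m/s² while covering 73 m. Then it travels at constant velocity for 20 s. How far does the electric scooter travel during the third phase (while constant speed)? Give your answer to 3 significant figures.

Phase 1 (accelerating): v₀ = 0 m/s, a = 2.8 m/s².
v² = v₀² + 2aΔx = 0² + 2·2.8·67 = 375 → v = 19.4 m/s
t = (v − v₀)/a = (19.4 − 0)/2.8 = 6.92 s

Phase 2 (decelerating): v₀ = 19.4 m/s, a = -1.6 m/s².
v² = v₀² + 2aΔx = 19.4² + 2·-1.6·73 = 142 → v = 11.9 m/s
t = (v − v₀)/a = (11.9 − 19.4)/-1.6 = 4.67 s

Phase 3 (constant speed): v₀ = 11.9 m/s, a = 0 m/s².
v = v₀ + at = 11.9 + (0)(20) = 11.9 m/s
Δx = v₀t + ½at² = 11.9·20 + 0.5·0·20² = 238 m
Distance in phase 3 = 238 m

238 m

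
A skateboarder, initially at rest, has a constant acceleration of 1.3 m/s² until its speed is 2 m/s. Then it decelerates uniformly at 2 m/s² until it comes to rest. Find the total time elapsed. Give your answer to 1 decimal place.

Phase 1 (accelerating): v₀ = 0 m/s, a = 1.3 m/s².
v = v₀ + at → t = (2 − 0) / 1.3 = 1.54 s
v² = v₀² + 2aΔx → Δx = (2² − 0²)/(2·1.3) = 1.54 m

Phase 2 (decelerating): v₀ = 2.00 m/s, a = -2 m/s².
v = v₀ + at → t = (0 − 2.00) / -2 = 1.00 s
v² = v₀² + 2aΔx → Δx = (0² − 2.00²)/(2·-2) = 1.00 m
Total time = 1.54 + 1.00 = 2.54 s

2.5 s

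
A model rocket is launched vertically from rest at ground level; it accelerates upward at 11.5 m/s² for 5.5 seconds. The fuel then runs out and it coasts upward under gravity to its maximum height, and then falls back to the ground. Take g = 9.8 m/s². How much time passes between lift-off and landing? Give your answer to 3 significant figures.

20.7 s

Phase 1 (powered ascent): v₀ = 0 m/s, a = 11.5 m/s².
v = v₀ + at = 0 + (11.5)(5.5) = 63.2 m/s
Δx = v₀t + ½at² = 0·5.5 + 0.5·11.5·5.5² = 174 m

Phase 2 (coasting upward): v₀ = 63.2 m/s, a = -9.8 m/s².
v = v₀ + at → t = (0 − 63.2) / -9.8 = 6.45 s
v² = v₀² + 2aΔx → Δx = (0² − 63.2²)/(2·-9.8) = 204 m

Phase 3 (free fall): v₀ = 0 m/s, a = -9.8 m/s².
Falls 378 m from rest: t = √(2·378/9.8) = 8.78 s; v = g·t = 86.1 m/s.
Total time = 5.50 + 6.45 + 8.78 = 20.7 s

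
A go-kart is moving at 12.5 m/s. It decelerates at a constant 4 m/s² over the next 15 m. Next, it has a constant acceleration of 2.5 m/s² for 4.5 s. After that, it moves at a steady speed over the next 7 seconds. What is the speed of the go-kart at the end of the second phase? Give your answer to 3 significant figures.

Phase 1 (decelerating): v₀ = 12.5 m/s, a = -4 m/s².
v² = v₀² + 2aΔx = 12.5² + 2·-4·15 = 36.2 → v = 6.02 m/s
t = (v − v₀)/a = (6.02 − 12.5)/-4 = 1.62 s

Phase 2 (accelerating): v₀ = 6.02 m/s, a = 2.5 m/s².
v = v₀ + at = 6.02 + (2.5)(4.5) = 17.3 m/s
Δx = v₀t + ½at² = 6.02·4.5 + 0.5·2.5·4.5² = 52.4 m
Speed at end of phase 2 = 17.3 m/s

17.3 m/s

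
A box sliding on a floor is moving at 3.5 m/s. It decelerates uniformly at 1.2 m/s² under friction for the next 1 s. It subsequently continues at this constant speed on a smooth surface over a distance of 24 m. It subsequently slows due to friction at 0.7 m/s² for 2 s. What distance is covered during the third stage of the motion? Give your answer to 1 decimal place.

3.2 m

Phase 1 (decelerating): v₀ = 3.50 m/s, a = -1.2 m/s².
v = v₀ + at = 3.50 + (-1.2)(1) = 2.30 m/s
Δx = v₀t + ½at² = 3.50·1 + 0.5·-1.2·1² = 2.90 m

Phase 2 (constant speed): v₀ = 2.30 m/s, a = 0 m/s².
Constant speed: t = d/v = 24/2.30 = 10.4 s

Phase 3 (decelerating): v₀ = 2.30 m/s, a = -0.7 m/s².
v = v₀ + at = 2.30 + (-0.7)(2) = 0.900 m/s
Δx = v₀t + ½at² = 2.30·2 + 0.5·-0.7·2² = 3.20 m
Distance in phase 3 = 3.20 m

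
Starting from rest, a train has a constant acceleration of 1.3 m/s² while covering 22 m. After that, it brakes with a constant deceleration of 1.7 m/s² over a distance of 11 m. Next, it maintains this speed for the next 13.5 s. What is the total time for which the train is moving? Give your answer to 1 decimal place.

21.1 s

Phase 1 (accelerating): v₀ = 0 m/s, a = 1.3 m/s².
v² = v₀² + 2aΔx = 0² + 2·1.3·22 = 57.2 → v = 7.56 m/s
t = (v − v₀)/a = (7.56 − 0)/1.3 = 5.82 s

Phase 2 (decelerating): v₀ = 7.56 m/s, a = -1.7 m/s².
v² = v₀² + 2aΔx = 7.56² + 2·-1.7·11 = 19.8 → v = 4.45 m/s
t = (v − v₀)/a = (4.45 − 7.56)/-1.7 = 1.83 s

Phase 3 (constant speed): v₀ = 4.45 m/s, a = 0 m/s².
v = v₀ + at = 4.45 + (0)(13.5) = 4.45 m/s
Δx = v₀t + ½at² = 4.45·13.5 + 0.5·0·13.5² = 60.1 m
Total time = 5.82 + 1.83 + 13.5 = 21.1 s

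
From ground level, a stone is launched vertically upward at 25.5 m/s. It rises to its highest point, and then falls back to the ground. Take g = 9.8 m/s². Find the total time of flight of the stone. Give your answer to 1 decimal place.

5.2 s

Phase 1 (rising): v₀ = 25.5 m/s, a = -9.8 m/s².
v = v₀ + at → t = (0 − 25.5) / -9.8 = 2.60 s
v² = v₀² + 2aΔx → Δx = (0² − 25.5²)/(2·-9.8) = 33.2 m

Phase 2 (falling): v₀ = 0 m/s, a = -9.8 m/s².
Falls 33.2 m from rest: t = √(2·33.2/9.8) = 2.60 s; v = g·t = 25.5 m/s.
Total time = 2.60 + 2.60 = 5.20 s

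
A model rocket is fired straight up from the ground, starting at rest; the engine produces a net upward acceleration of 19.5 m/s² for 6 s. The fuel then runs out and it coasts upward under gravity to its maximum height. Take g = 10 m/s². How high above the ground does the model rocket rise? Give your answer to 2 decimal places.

Phase 1 (powered ascent): v₀ = 0 m/s, a = 19.5 m/s².
v = v₀ + at = 0 + (19.5)(6) = 117 m/s
Δx = v₀t + ½at² = 0·6 + 0.5·19.5·6² = 351 m

Phase 2 (coasting upward): v₀ = 117 m/s, a = -10 m/s².
v = v₀ + at → t = (0 − 117) / -10 = 11.7 s
v² = v₀² + 2aΔx → Δx = (0² − 117²)/(2·-10) = 684 m
Maximum height = 351 + 684 = 1040 m

1035.45 m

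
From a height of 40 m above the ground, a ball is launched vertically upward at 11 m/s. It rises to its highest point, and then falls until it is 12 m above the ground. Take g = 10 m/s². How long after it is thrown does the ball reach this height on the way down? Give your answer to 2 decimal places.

Phase 1 (rising): v₀ = 11.0 m/s, a = -10 m/s².
v = v₀ + at → t = (0 − 11.0) / -10 = 1.10 s
v² = v₀² + 2aΔx → Δx = (0² − 11.0²)/(2·-10) = 6.05 m

Phase 2 (falling): v₀ = 0 m/s, a = -10 m/s².
Falls 34.0 m from rest: t = √(2·34.0/10) = 2.61 s; v = g·t = 26.1 m/s.
Total time = 1.10 + 2.61 = 3.71 s

3.71 s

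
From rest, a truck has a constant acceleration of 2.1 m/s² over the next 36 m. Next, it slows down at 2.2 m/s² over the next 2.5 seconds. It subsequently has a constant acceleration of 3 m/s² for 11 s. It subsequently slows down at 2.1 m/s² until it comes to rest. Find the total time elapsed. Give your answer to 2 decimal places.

Phase 1 (accelerating): v₀ = 0 m/s, a = 2.1 m/s².
v² = v₀² + 2aΔx = 0² + 2·2.1·36 = 151 → v = 12.3 m/s
t = (v − v₀)/a = (12.3 − 0)/2.1 = 5.86 s

Phase 2 (decelerating): v₀ = 12.3 m/s, a = -2.2 m/s².
v = v₀ + at = 12.3 + (-2.2)(2.5) = 6.80 m/s
Δx = v₀t + ½at² = 12.3·2.5 + 0.5·-2.2·2.5² = 23.9 m

Phase 3 (accelerating): v₀ = 6.80 m/s, a = 3 m/s².
v = v₀ + at = 6.80 + (3)(11) = 39.8 m/s
Δx = v₀t + ½at² = 6.80·11 + 0.5·3·11² = 256 m

Phase 4 (decelerating): v₀ = 39.8 m/s, a = -2.1 m/s².
v = v₀ + at → t = (0 − 39.8) / -2.1 = 19.0 s
v² = v₀² + 2aΔx → Δx = (0² − 39.8²)/(2·-2.1) = 377 m
Total time = 5.86 + 2.50 + 11.0 + 19.0 = 38.3 s

38.31 s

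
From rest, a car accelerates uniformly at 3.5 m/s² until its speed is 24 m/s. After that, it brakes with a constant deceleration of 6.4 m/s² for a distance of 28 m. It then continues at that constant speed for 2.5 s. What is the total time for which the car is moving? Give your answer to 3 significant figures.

10.8 s

Phase 1 (accelerating): v₀ = 0 m/s, a = 3.5 m/s².
v = v₀ + at → t = (24 − 0) / 3.5 = 6.86 s
v² = v₀² + 2aΔx → Δx = (24² − 0²)/(2·3.5) = 82.3 m

Phase 2 (decelerating): v₀ = 24.0 m/s, a = -6.4 m/s².
v² = v₀² + 2aΔx = 24.0² + 2·-6.4·28 = 218 → v = 14.8 m/s
t = (v − v₀)/a = (14.8 − 24.0)/-6.4 = 1.45 s

Phase 3 (constant speed): v₀ = 14.8 m/s, a = 0 m/s².
v = v₀ + at = 14.8 + (0)(2.5) = 14.8 m/s
Δx = v₀t + ½at² = 14.8·2.5 + 0.5·0·2.5² = 36.9 m
Total time = 6.86 + 1.45 + 2.50 = 10.8 s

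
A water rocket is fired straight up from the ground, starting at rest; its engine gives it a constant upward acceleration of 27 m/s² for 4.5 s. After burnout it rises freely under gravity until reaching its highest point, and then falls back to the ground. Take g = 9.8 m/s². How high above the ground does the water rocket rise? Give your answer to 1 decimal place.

Phase 1 (powered ascent): v₀ = 0 m/s, a = 27 m/s².
v = v₀ + at = 0 + (27)(4.5) = 122 m/s
Δx = v₀t + ½at² = 0·4.5 + 0.5·27·4.5² = 273 m

Phase 2 (coasting upward): v₀ = 122 m/s, a = -9.8 m/s².
v = v₀ + at → t = (0 − 122) / -9.8 = 12.4 s
v² = v₀² + 2aΔx → Δx = (0² − 122²)/(2·-9.8) = 753 m
Maximum height = 273 + 753 = 1030 m

1026.6 m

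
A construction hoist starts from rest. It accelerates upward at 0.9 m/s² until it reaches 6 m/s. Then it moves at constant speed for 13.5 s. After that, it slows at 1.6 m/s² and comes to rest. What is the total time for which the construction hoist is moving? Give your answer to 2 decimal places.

Phase 1 (accelerating): v₀ = 0 m/s, a = 0.9 m/s².
v = v₀ + at → t = (6 − 0) / 0.9 = 6.67 s
v² = v₀² + 2aΔx → Δx = (6² − 0²)/(2·0.9) = 20.0 m

Phase 2 (constant speed): v₀ = 6.00 m/s, a = 0 m/s².
v = v₀ + at = 6.00 + (0)(13.5) = 6.00 m/s
Δx = v₀t + ½at² = 6.00·13.5 + 0.5·0·13.5² = 81.0 m

Phase 3 (decelerating): v₀ = 6.00 m/s, a = -1.6 m/s².
v = v₀ + at → t = (0 − 6.00) / -1.6 = 3.75 s
v² = v₀² + 2aΔx → Δx = (0² − 6.00²)/(2·-1.6) = 11.2 m
Total time = 6.67 + 13.5 + 3.75 = 23.9 s

23.92 s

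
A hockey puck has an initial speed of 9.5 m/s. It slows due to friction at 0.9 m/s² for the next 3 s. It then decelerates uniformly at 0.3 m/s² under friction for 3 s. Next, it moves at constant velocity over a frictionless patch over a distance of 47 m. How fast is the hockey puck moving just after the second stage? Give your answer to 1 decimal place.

Phase 1 (decelerating): v₀ = 9.50 m/s, a = -0.9 m/s².
v = v₀ + at = 9.50 + (-0.9)(3) = 6.80 m/s
Δx = v₀t + ½at² = 9.50·3 + 0.5·-0.9·3² = 24.4 m

Phase 2 (decelerating): v₀ = 6.80 m/s, a = -0.3 m/s².
v = v₀ + at = 6.80 + (-0.3)(3) = 5.90 m/s
Δx = v₀t + ½at² = 6.80·3 + 0.5·-0.3·3² = 19.0 m
Speed at end of phase 2 = 5.90 m/s

5.9 m/s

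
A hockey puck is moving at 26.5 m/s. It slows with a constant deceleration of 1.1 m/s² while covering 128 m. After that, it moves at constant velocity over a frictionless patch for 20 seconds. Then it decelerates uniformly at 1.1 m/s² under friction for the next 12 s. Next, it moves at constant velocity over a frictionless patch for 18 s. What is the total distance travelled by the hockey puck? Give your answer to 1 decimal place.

836.7 m

Phase 1 (decelerating): v₀ = 26.5 m/s, a = -1.1 m/s².
v² = v₀² + 2aΔx = 26.5² + 2·-1.1·128 = 421 → v = 20.5 m/s
t = (v − v₀)/a = (20.5 − 26.5)/-1.1 = 5.45 s

Phase 2 (constant speed): v₀ = 20.5 m/s, a = 0 m/s².
v = v₀ + at = 20.5 + (0)(20) = 20.5 m/s
Δx = v₀t + ½at² = 20.5·20 + 0.5·0·20² = 410 m

Phase 3 (decelerating): v₀ = 20.5 m/s, a = -1.1 m/s².
v = v₀ + at = 20.5 + (-1.1)(12) = 7.31 m/s
Δx = v₀t + ½at² = 20.5·12 + 0.5·-1.1·12² = 167 m

Phase 4 (constant speed): v₀ = 7.31 m/s, a = 0 m/s².
v = v₀ + at = 7.31 + (0)(18) = 7.31 m/s
Δx = v₀t + ½at² = 7.31·18 + 0.5·0·18² = 132 m
Total distance = 128 + 410 + 167 + 132 = 837 m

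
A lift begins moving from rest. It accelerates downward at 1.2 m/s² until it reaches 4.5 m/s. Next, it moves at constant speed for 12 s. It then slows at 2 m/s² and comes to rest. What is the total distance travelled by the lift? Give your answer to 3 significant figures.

67.5 m

Phase 1 (accelerating): v₀ = 0 m/s, a = 1.2 m/s².
v = v₀ + at → t = (4.5 − 0) / 1.2 = 3.75 s
v² = v₀² + 2aΔx → Δx = (4.5² − 0²)/(2·1.2) = 8.44 m

Phase 2 (constant speed): v₀ = 4.50 m/s, a = 0 m/s².
v = v₀ + at = 4.50 + (0)(12) = 4.50 m/s
Δx = v₀t + ½at² = 4.50·12 + 0.5·0·12² = 54.0 m

Phase 3 (decelerating): v₀ = 4.50 m/s, a = -2 m/s².
v = v₀ + at → t = (0 − 4.50) / -2 = 2.25 s
v² = v₀² + 2aΔx → Δx = (0² − 4.50²)/(2·-2) = 5.06 m
Total distance = 8.44 + 54.0 + 5.06 = 67.5 m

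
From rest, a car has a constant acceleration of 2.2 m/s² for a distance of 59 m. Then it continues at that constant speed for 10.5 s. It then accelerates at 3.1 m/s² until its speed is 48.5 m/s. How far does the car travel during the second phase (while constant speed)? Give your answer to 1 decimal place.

Phase 1 (accelerating): v₀ = 0 m/s, a = 2.2 m/s².
v² = v₀² + 2aΔx = 0² + 2·2.2·59 = 260 → v = 16.1 m/s
t = (v − v₀)/a = (16.1 − 0)/2.2 = 7.32 s

Phase 2 (constant speed): v₀ = 16.1 m/s, a = 0 m/s².
v = v₀ + at = 16.1 + (0)(10.5) = 16.1 m/s
Δx = v₀t + ½at² = 16.1·10.5 + 0.5·0·10.5² = 169 m
Distance in phase 2 = 169 m

169.2 m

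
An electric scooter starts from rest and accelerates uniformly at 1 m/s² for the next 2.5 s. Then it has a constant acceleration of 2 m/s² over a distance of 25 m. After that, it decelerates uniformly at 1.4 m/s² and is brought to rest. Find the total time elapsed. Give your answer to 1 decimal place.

Phase 1 (accelerating): v₀ = 0 m/s, a = 1 m/s².
v = v₀ + at = 0 + (1)(2.5) = 2.50 m/s
Δx = v₀t + ½at² = 0·2.5 + 0.5·1·2.5² = 3.12 m

Phase 2 (accelerating): v₀ = 2.50 m/s, a = 2 m/s².
v² = v₀² + 2aΔx = 2.50² + 2·2·25 = 106 → v = 10.3 m/s
t = (v − v₀)/a = (10.3 − 2.50)/2 = 3.90 s

Phase 3 (decelerating): v₀ = 10.3 m/s, a = -1.4 m/s².
v = v₀ + at → t = (0 − 10.3) / -1.4 = 7.36 s
v² = v₀² + 2aΔx → Δx = (0² − 10.3²)/(2·-1.4) = 37.9 m
Total time = 2.50 + 3.90 + 7.36 = 13.8 s

13.8 s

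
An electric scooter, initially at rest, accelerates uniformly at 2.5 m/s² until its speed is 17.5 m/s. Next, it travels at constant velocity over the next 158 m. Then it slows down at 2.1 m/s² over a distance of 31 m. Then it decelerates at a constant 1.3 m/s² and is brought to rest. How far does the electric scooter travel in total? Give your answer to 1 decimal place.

318.0 m

Phase 1 (accelerating): v₀ = 0 m/s, a = 2.5 m/s².
v = v₀ + at → t = (17.5 − 0) / 2.5 = 7.00 s
v² = v₀² + 2aΔx → Δx = (17.5² − 0²)/(2·2.5) = 61.2 m

Phase 2 (constant speed): v₀ = 17.5 m/s, a = 0 m/s².
Constant speed: t = d/v = 158/17.5 = 9.03 s

Phase 3 (decelerating): v₀ = 17.5 m/s, a = -2.1 m/s².
v² = v₀² + 2aΔx = 17.5² + 2·-2.1·31 = 176 → v = 13.3 m/s
t = (v − v₀)/a = (13.3 − 17.5)/-2.1 = 2.02 s

Phase 4 (decelerating): v₀ = 13.3 m/s, a = -1.3 m/s².
v = v₀ + at → t = (0 − 13.3) / -1.3 = 10.2 s
v² = v₀² + 2aΔx → Δx = (0² − 13.3²)/(2·-1.3) = 67.7 m
Total distance = 61.2 + 158 + 31.0 + 67.7 = 318 m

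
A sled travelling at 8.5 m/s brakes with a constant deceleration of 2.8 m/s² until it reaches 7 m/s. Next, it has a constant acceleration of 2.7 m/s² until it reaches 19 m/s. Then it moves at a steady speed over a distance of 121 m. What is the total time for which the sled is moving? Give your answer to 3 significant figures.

Phase 1 (decelerating): v₀ = 8.50 m/s, a = -2.8 m/s².
v = v₀ + at → t = (7 − 8.50) / -2.8 = 0.536 s
v² = v₀² + 2aΔx → Δx = (7² − 8.50²)/(2·-2.8) = 4.15 m

Phase 2 (accelerating): v₀ = 7.00 m/s, a = 2.7 m/s².
v = v₀ + at → t = (19 − 7.00) / 2.7 = 4.44 s
v² = v₀² + 2aΔx → Δx = (19² − 7.00²)/(2·2.7) = 57.8 m

Phase 3 (constant speed): v₀ = 19.0 m/s, a = 0 m/s².
Constant speed: t = d/v = 121/19.0 = 6.37 s
Total time = 0.536 + 4.44 + 6.37 = 11.3 s

11.3 s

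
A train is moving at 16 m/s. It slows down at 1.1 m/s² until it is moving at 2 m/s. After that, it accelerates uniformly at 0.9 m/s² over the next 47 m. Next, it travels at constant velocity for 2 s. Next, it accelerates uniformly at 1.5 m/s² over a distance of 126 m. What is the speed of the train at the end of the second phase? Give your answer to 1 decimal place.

9.4 m/s

Phase 1 (decelerating): v₀ = 16.0 m/s, a = -1.1 m/s².
v = v₀ + at → t = (2 − 16.0) / -1.1 = 12.7 s
v² = v₀² + 2aΔx → Δx = (2² − 16.0²)/(2·-1.1) = 115 m

Phase 2 (accelerating): v₀ = 2.00 m/s, a = 0.9 m/s².
v² = v₀² + 2aΔx = 2.00² + 2·0.9·47 = 88.6 → v = 9.41 m/s
t = (v − v₀)/a = (9.41 − 2.00)/0.9 = 8.24 s
Speed at end of phase 2 = 9.41 m/s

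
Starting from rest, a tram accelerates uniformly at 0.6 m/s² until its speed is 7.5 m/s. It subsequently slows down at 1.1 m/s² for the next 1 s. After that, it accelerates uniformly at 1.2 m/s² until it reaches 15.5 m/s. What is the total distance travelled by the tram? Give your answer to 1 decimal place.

136.9 m

Phase 1 (accelerating): v₀ = 0 m/s, a = 0.6 m/s².
v = v₀ + at → t = (7.5 − 0) / 0.6 = 12.5 s
v² = v₀² + 2aΔx → Δx = (7.5² − 0²)/(2·0.6) = 46.9 m

Phase 2 (decelerating): v₀ = 7.50 m/s, a = -1.1 m/s².
v = v₀ + at = 7.50 + (-1.1)(1) = 6.40 m/s
Δx = v₀t + ½at² = 7.50·1 + 0.5·-1.1·1² = 6.95 m

Phase 3 (accelerating): v₀ = 6.40 m/s, a = 1.2 m/s².
v = v₀ + at → t = (15.5 − 6.40) / 1.2 = 7.58 s
v² = v₀² + 2aΔx → Δx = (15.5² − 6.40²)/(2·1.2) = 83.0 m
Total distance = 46.9 + 6.95 + 83.0 = 137 m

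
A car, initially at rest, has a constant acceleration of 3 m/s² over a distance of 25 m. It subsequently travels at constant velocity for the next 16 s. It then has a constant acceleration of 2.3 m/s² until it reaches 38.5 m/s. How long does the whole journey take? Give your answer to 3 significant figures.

31.5 s

Phase 1 (accelerating): v₀ = 0 m/s, a = 3 m/s².
v² = v₀² + 2aΔx = 0² + 2·3·25 = 150 → v = 12.2 m/s
t = (v − v₀)/a = (12.2 − 0)/3 = 4.08 s

Phase 2 (constant speed): v₀ = 12.2 m/s, a = 0 m/s².
v = v₀ + at = 12.2 + (0)(16) = 12.2 m/s
Δx = v₀t + ½at² = 12.2·16 + 0.5·0·16² = 196 m

Phase 3 (accelerating): v₀ = 12.2 m/s, a = 2.3 m/s².
v = v₀ + at → t = (38.5 − 12.2) / 2.3 = 11.4 s
v² = v₀² + 2aΔx → Δx = (38.5² − 12.2²)/(2·2.3) = 290 m
Total time = 4.08 + 16.0 + 11.4 = 31.5 s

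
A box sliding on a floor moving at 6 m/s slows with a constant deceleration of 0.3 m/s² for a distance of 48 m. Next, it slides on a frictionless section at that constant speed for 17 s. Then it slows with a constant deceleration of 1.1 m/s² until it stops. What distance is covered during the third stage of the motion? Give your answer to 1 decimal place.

3.3 m

Phase 1 (decelerating): v₀ = 6.00 m/s, a = -0.3 m/s².
v² = v₀² + 2aΔx = 6.00² + 2·-0.3·48 = 7.20 → v = 2.68 m/s
t = (v − v₀)/a = (2.68 − 6.00)/-0.3 = 11.1 s

Phase 2 (constant speed): v₀ = 2.68 m/s, a = 0 m/s².
v = v₀ + at = 2.68 + (0)(17) = 2.68 m/s
Δx = v₀t + ½at² = 2.68·17 + 0.5·0·17² = 45.6 m

Phase 3 (decelerating): v₀ = 2.68 m/s, a = -1.1 m/s².
v = v₀ + at → t = (0 − 2.68) / -1.1 = 2.44 s
v² = v₀² + 2aΔx → Δx = (0² − 2.68²)/(2·-1.1) = 3.27 m
Distance in phase 3 = 3.27 m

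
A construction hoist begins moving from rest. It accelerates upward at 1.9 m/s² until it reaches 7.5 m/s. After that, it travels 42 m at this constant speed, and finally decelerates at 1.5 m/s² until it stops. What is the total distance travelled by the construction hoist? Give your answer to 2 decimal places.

Phase 1 (accelerating): v₀ = 0 m/s, a = 1.9 m/s².
v = v₀ + at → t = (7.5 − 0) / 1.9 = 3.95 s
v² = v₀² + 2aΔx → Δx = (7.5² − 0²)/(2·1.9) = 14.8 m

Phase 2 (constant speed): v₀ = 7.50 m/s, a = 0 m/s².
Constant speed: t = d/v = 42/7.50 = 5.60 s

Phase 3 (decelerating): v₀ = 7.50 m/s, a = -1.5 m/s².
v = v₀ + at → t = (0 − 7.50) / -1.5 = 5.00 s
v² = v₀² + 2aΔx → Δx = (0² − 7.50²)/(2·-1.5) = 18.8 m
Total distance = 14.8 + 42.0 + 18.8 = 75.6 m

75.55 m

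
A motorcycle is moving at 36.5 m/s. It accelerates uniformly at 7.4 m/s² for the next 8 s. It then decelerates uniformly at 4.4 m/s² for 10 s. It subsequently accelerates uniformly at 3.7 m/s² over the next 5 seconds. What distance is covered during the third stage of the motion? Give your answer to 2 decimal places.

304.75 m

Phase 1 (accelerating): v₀ = 36.5 m/s, a = 7.4 m/s².
v = v₀ + at = 36.5 + (7.4)(8) = 95.7 m/s
Δx = v₀t + ½at² = 36.5·8 + 0.5·7.4·8² = 529 m

Phase 2 (decelerating): v₀ = 95.7 m/s, a = -4.4 m/s².
v = v₀ + at = 95.7 + (-4.4)(10) = 51.7 m/s
Δx = v₀t + ½at² = 95.7·10 + 0.5·-4.4·10² = 737 m

Phase 3 (accelerating): v₀ = 51.7 m/s, a = 3.7 m/s².
v = v₀ + at = 51.7 + (3.7)(5) = 70.2 m/s
Δx = v₀t + ½at² = 51.7·5 + 0.5·3.7·5² = 305 m
Distance in phase 3 = 305 m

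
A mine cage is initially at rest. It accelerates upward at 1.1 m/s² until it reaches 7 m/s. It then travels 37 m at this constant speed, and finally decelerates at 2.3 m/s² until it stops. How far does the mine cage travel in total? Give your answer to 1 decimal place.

69.9 m

Phase 1 (accelerating): v₀ = 0 m/s, a = 1.1 m/s².
v = v₀ + at → t = (7 − 0) / 1.1 = 6.36 s
v² = v₀² + 2aΔx → Δx = (7² − 0²)/(2·1.1) = 22.3 m

Phase 2 (constant speed): v₀ = 7.00 m/s, a = 0 m/s².
Constant speed: t = d/v = 37/7.00 = 5.29 s

Phase 3 (decelerating): v₀ = 7.00 m/s, a = -2.3 m/s².
v = v₀ + at → t = (0 − 7.00) / -2.3 = 3.04 s
v² = v₀² + 2aΔx → Δx = (0² − 7.00²)/(2·-2.3) = 10.7 m
Total distance = 22.3 + 37.0 + 10.7 = 69.9 m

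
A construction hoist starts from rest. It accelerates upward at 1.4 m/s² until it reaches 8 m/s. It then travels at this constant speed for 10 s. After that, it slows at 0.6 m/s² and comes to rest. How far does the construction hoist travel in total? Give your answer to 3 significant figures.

Phase 1 (accelerating): v₀ = 0 m/s, a = 1.4 m/s².
v = v₀ + at → t = (8 − 0) / 1.4 = 5.71 s
v² = v₀² + 2aΔx → Δx = (8² − 0²)/(2·1.4) = 22.9 m

Phase 2 (constant speed): v₀ = 8.00 m/s, a = 0 m/s².
v = v₀ + at = 8.00 + (0)(10) = 8.00 m/s
Δx = v₀t + ½at² = 8.00·10 + 0.5·0·10² = 80.0 m

Phase 3 (decelerating): v₀ = 8.00 m/s, a = -0.6 m/s².
v = v₀ + at → t = (0 − 8.00) / -0.6 = 13.3 s
v² = v₀² + 2aΔx → Δx = (0² − 8.00²)/(2·-0.6) = 53.3 m
Total distance = 22.9 + 80.0 + 53.3 = 156 m

156 m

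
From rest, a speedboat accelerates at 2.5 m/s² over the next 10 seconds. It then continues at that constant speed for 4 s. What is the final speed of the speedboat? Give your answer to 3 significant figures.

25.0 m/s

Phase 1 (accelerating): v₀ = 0 m/s, a = 2.5 m/s².
v = v₀ + at = 0 + (2.5)(10) = 25.0 m/s
Δx = v₀t + ½at² = 0·10 + 0.5·2.5·10² = 125 m

Phase 2 (constant speed): v₀ = 25.0 m/s, a = 0 m/s².
v = v₀ + at = 25.0 + (0)(4) = 25.0 m/s
Δx = v₀t + ½at² = 25.0·4 + 0.5·0·4² = 100 m
Final speed = 25.0 m/s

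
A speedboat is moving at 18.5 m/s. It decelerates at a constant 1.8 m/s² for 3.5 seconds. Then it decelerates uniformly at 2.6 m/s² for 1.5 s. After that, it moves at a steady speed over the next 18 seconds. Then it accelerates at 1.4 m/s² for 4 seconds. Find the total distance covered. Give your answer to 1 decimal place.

Phase 1 (decelerating): v₀ = 18.5 m/s, a = -1.8 m/s².
v = v₀ + at = 18.5 + (-1.8)(3.5) = 12.2 m/s
Δx = v₀t + ½at² = 18.5·3.5 + 0.5·-1.8·3.5² = 53.7 m

Phase 2 (decelerating): v₀ = 12.2 m/s, a = -2.6 m/s².
v = v₀ + at = 12.2 + (-2.6)(1.5) = 8.30 m/s
Δx = v₀t + ½at² = 12.2·1.5 + 0.5·-2.6·1.5² = 15.4 m

Phase 3 (constant speed): v₀ = 8.30 m/s, a = 0 m/s².
v = v₀ + at = 8.30 + (0)(18) = 8.30 m/s
Δx = v₀t + ½at² = 8.30·18 + 0.5·0·18² = 149 m

Phase 4 (accelerating): v₀ = 8.30 m/s, a = 1.4 m/s².
v = v₀ + at = 8.30 + (1.4)(4) = 13.9 m/s
Δx = v₀t + ½at² = 8.30·4 + 0.5·1.4·4² = 44.4 m
Total distance = 53.7 + 15.4 + 149 + 44.4 = 263 m

262.9 m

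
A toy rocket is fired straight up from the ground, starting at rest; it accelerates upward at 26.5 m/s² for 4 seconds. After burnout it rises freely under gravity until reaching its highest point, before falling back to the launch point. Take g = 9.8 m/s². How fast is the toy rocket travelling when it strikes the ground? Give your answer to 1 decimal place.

124.1 m/s

Phase 1 (powered ascent): v₀ = 0 m/s, a = 26.5 m/s².
v = v₀ + at = 0 + (26.5)(4) = 106 m/s
Δx = v₀t + ½at² = 0·4 + 0.5·26.5·4² = 212 m

Phase 2 (coasting upward): v₀ = 106 m/s, a = -9.8 m/s².
v = v₀ + at → t = (0 − 106) / -9.8 = 10.8 s
v² = v₀² + 2aΔx → Δx = (0² − 106²)/(2·-9.8) = 573 m

Phase 3 (free fall): v₀ = 0 m/s, a = -9.8 m/s².
Falls 785 m from rest: t = √(2·785/9.8) = 12.7 s; v = g·t = 124 m/s.
Impact speed = 124 m/s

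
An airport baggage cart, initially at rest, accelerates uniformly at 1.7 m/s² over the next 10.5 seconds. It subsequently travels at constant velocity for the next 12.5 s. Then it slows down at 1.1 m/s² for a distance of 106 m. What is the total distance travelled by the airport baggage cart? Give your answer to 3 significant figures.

Phase 1 (accelerating): v₀ = 0 m/s, a = 1.7 m/s².
v = v₀ + at = 0 + (1.7)(10.5) = 17.8 m/s
Δx = v₀t + ½at² = 0·10.5 + 0.5·1.7·10.5² = 93.7 m

Phase 2 (constant speed): v₀ = 17.8 m/s, a = 0 m/s².
v = v₀ + at = 17.8 + (0)(12.5) = 17.8 m/s
Δx = v₀t + ½at² = 17.8·12.5 + 0.5·0·12.5² = 223 m

Phase 3 (decelerating): v₀ = 17.8 m/s, a = -1.1 m/s².
v² = v₀² + 2aΔx = 17.8² + 2·-1.1·106 = 85.4 → v = 9.24 m/s
t = (v − v₀)/a = (9.24 − 17.8)/-1.1 = 7.83 s
Total distance = 93.7 + 223 + 106 = 423 m

423 m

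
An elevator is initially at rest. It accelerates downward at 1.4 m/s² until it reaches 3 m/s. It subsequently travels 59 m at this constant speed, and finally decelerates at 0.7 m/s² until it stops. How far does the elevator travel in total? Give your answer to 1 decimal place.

68.6 m

Phase 1 (accelerating): v₀ = 0 m/s, a = 1.4 m/s².
v = v₀ + at → t = (3 − 0) / 1.4 = 2.14 s
v² = v₀² + 2aΔx → Δx = (3² − 0²)/(2·1.4) = 3.21 m

Phase 2 (constant speed): v₀ = 3.00 m/s, a = 0 m/s².
Constant speed: t = d/v = 59/3.00 = 19.7 s

Phase 3 (decelerating): v₀ = 3.00 m/s, a = -0.7 m/s².
v = v₀ + at → t = (0 − 3.00) / -0.7 = 4.29 s
v² = v₀² + 2aΔx → Δx = (0² − 3.00²)/(2·-0.7) = 6.43 m
Total distance = 3.21 + 59.0 + 6.43 = 68.6 m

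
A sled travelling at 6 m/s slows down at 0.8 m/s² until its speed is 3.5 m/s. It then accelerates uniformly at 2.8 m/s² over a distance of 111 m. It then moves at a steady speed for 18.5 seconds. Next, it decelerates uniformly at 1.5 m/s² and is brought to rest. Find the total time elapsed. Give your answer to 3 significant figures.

Phase 1 (decelerating): v₀ = 6.00 m/s, a = -0.8 m/s².
v = v₀ + at → t = (3.5 − 6.00) / -0.8 = 3.12 s
v² = v₀² + 2aΔx → Δx = (3.5² − 6.00²)/(2·-0.8) = 14.8 m

Phase 2 (accelerating): v₀ = 3.50 m/s, a = 2.8 m/s².
v² = v₀² + 2aΔx = 3.50² + 2·2.8·111 = 634 → v = 25.2 m/s
t = (v − v₀)/a = (25.2 − 3.50)/2.8 = 7.74 s

Phase 3 (constant speed): v₀ = 25.2 m/s, a = 0 m/s².
v = v₀ + at = 25.2 + (0)(18.5) = 25.2 m/s
Δx = v₀t + ½at² = 25.2·18.5 + 0.5·0·18.5² = 466 m

Phase 4 (decelerating): v₀ = 25.2 m/s, a = -1.5 m/s².
v = v₀ + at → t = (0 − 25.2) / -1.5 = 16.8 s
v² = v₀² + 2aΔx → Δx = (0² − 25.2²)/(2·-1.5) = 211 m
Total time = 3.12 + 7.74 + 18.5 + 16.8 = 46.2 s

46.2 s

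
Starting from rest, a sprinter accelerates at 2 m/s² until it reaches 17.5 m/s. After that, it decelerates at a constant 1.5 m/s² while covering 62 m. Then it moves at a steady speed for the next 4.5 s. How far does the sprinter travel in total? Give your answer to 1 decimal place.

Phase 1 (accelerating): v₀ = 0 m/s, a = 2 m/s².
v = v₀ + at → t = (17.5 − 0) / 2 = 8.75 s
v² = v₀² + 2aΔx → Δx = (17.5² − 0²)/(2·2) = 76.6 m

Phase 2 (decelerating): v₀ = 17.5 m/s, a = -1.5 m/s².
v² = v₀² + 2aΔx = 17.5² + 2·-1.5·62 = 120 → v = 11.0 m/s
t = (v − v₀)/a = (11.0 − 17.5)/-1.5 = 4.36 s

Phase 3 (constant speed): v₀ = 11.0 m/s, a = 0 m/s².
v = v₀ + at = 11.0 + (0)(4.5) = 11.0 m/s
Δx = v₀t + ½at² = 11.0·4.5 + 0.5·0·4.5² = 49.3 m
Total distance = 76.6 + 62.0 + 49.3 = 188 m

187.9 m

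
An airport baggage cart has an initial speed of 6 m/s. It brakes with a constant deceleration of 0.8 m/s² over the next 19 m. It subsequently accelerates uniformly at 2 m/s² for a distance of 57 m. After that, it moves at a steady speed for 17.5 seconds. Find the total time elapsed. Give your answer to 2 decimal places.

28.50 s

Phase 1 (decelerating): v₀ = 6.00 m/s, a = -0.8 m/s².
v² = v₀² + 2aΔx = 6.00² + 2·-0.8·19 = 5.60 → v = 2.37 m/s
t = (v − v₀)/a = (2.37 − 6.00)/-0.8 = 4.54 s

Phase 2 (accelerating): v₀ = 2.37 m/s, a = 2 m/s².
v² = v₀² + 2aΔx = 2.37² + 2·2·57 = 234 → v = 15.3 m/s
t = (v − v₀)/a = (15.3 − 2.37)/2 = 6.46 s

Phase 3 (constant speed): v₀ = 15.3 m/s, a = 0 m/s².
v = v₀ + at = 15.3 + (0)(17.5) = 15.3 m/s
Δx = v₀t + ½at² = 15.3·17.5 + 0.5·0·17.5² = 267 m
Total time = 4.54 + 6.46 + 17.5 = 28.5 s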